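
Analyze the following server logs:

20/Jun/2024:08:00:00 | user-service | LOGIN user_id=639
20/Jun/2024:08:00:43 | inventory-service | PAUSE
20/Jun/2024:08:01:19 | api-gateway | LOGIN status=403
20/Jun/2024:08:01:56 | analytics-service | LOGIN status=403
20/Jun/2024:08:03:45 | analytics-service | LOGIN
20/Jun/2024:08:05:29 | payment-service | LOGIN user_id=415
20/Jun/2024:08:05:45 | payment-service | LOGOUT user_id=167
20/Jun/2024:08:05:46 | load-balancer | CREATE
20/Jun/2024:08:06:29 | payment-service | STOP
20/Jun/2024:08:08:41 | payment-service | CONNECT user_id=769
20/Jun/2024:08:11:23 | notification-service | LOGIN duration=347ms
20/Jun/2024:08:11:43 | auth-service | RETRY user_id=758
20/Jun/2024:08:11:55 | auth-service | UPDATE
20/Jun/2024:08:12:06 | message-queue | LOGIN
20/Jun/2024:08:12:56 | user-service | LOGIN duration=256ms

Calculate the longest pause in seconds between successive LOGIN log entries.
354

To find the longest gap:

1. Extract all LOGIN events in chronological order
2. Calculate time differences between consecutive events
3. Find the maximum difference
4. Longest gap: 354 seconds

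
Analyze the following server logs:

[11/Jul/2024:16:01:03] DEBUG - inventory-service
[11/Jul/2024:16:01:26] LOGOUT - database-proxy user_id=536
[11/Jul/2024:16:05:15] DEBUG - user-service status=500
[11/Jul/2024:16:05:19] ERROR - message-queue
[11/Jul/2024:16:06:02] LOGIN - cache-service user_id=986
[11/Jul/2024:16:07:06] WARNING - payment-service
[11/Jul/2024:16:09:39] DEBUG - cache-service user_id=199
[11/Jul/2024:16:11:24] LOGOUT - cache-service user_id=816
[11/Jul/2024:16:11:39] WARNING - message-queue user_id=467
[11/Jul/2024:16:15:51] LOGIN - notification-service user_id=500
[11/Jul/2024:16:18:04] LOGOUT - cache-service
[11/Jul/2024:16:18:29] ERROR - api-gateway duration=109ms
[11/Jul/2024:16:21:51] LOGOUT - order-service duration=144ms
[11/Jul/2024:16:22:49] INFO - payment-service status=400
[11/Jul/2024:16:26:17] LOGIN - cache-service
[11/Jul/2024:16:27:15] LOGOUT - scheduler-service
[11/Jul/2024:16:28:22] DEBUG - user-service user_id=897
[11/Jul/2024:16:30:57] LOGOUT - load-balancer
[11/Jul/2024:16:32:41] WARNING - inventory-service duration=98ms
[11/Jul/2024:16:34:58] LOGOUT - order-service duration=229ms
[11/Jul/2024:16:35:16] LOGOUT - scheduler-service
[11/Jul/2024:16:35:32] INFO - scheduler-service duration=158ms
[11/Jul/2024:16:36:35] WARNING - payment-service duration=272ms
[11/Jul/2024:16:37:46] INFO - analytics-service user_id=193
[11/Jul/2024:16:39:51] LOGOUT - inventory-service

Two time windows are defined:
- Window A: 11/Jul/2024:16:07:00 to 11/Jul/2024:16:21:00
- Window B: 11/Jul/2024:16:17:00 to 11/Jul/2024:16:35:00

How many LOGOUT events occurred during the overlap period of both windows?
1

To find overlap events:

1. Window A: 11/Jul/2024:16:07:00 to 11/Jul/2024:16:21:00
2. Window B: 11/Jul/2024:16:17:00 to 11/Jul/2024:16:35:00
3. Overlap period: 11/Jul/2024:16:17:00 to 11/Jul/2024:16:21:00
4. Count LOGOUT events in overlap: 1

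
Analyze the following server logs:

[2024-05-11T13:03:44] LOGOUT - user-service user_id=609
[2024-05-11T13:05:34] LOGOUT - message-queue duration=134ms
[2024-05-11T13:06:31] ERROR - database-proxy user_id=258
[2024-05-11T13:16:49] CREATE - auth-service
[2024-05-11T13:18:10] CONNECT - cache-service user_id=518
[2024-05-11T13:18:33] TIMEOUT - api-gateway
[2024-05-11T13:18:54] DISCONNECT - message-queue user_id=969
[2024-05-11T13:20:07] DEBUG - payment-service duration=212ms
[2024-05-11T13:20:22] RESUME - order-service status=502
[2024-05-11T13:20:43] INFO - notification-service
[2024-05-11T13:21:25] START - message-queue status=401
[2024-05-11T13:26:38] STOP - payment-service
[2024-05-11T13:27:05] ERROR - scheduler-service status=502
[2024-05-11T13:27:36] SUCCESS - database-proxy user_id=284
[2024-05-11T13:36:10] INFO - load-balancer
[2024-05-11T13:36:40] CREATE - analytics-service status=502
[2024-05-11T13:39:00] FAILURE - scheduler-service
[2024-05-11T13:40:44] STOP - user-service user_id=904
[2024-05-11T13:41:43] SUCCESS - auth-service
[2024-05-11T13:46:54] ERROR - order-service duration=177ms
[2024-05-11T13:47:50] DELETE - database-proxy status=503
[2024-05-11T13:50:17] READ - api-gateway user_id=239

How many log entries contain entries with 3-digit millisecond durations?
3

To find matching entries:

1. Pattern to match: entries with 3-digit millisecond durations
2. Scan each log entry for the pattern
3. Count matches: 3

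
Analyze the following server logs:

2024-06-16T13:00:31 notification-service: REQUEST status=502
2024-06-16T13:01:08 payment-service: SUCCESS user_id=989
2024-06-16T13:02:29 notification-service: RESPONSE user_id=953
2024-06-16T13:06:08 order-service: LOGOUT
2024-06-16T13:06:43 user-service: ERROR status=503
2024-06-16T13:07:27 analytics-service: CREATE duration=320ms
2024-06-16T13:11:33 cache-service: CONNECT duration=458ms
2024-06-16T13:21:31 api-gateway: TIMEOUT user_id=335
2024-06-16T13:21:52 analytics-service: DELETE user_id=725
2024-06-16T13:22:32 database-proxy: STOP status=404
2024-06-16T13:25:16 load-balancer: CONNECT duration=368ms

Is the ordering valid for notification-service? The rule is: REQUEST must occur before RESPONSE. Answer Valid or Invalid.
Valid

To validate ordering:

1. Required order: REQUEST → RESPONSE
2. Rule: REQUEST must occur before RESPONSE
3. Check actual order of events for notification-service
4. Result: Valid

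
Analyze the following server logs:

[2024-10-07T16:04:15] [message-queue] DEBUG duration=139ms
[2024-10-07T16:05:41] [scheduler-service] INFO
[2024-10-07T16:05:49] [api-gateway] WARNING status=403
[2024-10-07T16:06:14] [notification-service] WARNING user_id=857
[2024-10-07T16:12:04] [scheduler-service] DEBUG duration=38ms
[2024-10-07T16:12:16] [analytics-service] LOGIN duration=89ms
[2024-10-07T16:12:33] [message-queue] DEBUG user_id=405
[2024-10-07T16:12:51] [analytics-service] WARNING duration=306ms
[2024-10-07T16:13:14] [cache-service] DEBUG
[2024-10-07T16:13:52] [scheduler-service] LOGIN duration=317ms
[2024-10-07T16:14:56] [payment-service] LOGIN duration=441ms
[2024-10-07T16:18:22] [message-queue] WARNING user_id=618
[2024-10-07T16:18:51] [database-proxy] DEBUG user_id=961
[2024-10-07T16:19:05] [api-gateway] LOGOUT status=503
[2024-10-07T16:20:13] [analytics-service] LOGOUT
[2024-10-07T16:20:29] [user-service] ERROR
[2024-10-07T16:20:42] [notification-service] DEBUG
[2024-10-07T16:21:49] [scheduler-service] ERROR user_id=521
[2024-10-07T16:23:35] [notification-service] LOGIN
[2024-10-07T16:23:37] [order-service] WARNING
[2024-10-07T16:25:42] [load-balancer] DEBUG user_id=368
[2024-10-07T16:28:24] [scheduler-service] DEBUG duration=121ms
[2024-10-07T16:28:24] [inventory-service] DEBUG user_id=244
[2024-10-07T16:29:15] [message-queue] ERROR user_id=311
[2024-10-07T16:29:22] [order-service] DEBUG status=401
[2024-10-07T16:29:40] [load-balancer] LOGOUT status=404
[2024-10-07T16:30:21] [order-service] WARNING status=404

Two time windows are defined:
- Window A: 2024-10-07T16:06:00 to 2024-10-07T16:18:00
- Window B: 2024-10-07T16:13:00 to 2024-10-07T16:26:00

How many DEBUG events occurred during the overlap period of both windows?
1

To find overlap events:

1. Window A: 2024-10-07T16:06:00 to 2024-10-07T16:18:00
2. Window B: 2024-10-07T16:13:00 to 2024-10-07T16:26:00
3. Overlap period: 2024-10-07T16:13:00 to 2024-10-07T16:18:00
4. Count DEBUG events in overlap: 1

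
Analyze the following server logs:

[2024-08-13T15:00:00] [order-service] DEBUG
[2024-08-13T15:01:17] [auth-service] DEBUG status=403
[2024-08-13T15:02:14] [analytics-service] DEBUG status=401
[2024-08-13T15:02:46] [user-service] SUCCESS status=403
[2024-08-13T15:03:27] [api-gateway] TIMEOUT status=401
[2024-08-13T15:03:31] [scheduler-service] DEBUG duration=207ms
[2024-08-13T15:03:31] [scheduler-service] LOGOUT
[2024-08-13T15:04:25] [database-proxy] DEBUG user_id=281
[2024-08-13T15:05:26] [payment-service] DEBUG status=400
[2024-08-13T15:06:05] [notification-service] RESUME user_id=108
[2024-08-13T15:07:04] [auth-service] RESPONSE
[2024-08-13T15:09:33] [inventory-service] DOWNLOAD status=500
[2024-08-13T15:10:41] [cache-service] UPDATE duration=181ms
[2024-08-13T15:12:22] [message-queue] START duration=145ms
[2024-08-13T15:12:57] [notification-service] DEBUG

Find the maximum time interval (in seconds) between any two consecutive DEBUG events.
451

To find the longest gap:

1. Extract all DEBUG events in chronological order
2. Calculate time differences between consecutive events
3. Find the maximum difference
4. Longest gap: 451 seconds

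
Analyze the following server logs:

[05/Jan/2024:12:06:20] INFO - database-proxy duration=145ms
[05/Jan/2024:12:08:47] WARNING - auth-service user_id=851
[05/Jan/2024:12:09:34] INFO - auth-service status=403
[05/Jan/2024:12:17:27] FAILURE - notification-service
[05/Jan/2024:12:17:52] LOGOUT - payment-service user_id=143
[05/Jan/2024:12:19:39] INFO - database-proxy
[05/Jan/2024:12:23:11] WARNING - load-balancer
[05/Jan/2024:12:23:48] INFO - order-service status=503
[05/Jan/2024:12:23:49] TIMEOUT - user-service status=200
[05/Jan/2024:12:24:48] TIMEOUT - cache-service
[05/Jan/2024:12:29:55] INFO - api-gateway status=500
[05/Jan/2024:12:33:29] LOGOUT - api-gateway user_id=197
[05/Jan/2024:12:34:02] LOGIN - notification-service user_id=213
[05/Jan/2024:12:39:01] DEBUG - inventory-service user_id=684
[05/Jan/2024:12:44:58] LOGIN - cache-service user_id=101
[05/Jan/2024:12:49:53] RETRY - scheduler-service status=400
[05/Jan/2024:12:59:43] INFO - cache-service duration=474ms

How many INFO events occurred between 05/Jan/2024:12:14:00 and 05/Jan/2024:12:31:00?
3

To count events in the time window:

1. Window boundaries: 05/Jan/2024:12:14:00 to 05/Jan/2024:12:31:00
2. Filter for INFO events within this window
3. Count matching events: 3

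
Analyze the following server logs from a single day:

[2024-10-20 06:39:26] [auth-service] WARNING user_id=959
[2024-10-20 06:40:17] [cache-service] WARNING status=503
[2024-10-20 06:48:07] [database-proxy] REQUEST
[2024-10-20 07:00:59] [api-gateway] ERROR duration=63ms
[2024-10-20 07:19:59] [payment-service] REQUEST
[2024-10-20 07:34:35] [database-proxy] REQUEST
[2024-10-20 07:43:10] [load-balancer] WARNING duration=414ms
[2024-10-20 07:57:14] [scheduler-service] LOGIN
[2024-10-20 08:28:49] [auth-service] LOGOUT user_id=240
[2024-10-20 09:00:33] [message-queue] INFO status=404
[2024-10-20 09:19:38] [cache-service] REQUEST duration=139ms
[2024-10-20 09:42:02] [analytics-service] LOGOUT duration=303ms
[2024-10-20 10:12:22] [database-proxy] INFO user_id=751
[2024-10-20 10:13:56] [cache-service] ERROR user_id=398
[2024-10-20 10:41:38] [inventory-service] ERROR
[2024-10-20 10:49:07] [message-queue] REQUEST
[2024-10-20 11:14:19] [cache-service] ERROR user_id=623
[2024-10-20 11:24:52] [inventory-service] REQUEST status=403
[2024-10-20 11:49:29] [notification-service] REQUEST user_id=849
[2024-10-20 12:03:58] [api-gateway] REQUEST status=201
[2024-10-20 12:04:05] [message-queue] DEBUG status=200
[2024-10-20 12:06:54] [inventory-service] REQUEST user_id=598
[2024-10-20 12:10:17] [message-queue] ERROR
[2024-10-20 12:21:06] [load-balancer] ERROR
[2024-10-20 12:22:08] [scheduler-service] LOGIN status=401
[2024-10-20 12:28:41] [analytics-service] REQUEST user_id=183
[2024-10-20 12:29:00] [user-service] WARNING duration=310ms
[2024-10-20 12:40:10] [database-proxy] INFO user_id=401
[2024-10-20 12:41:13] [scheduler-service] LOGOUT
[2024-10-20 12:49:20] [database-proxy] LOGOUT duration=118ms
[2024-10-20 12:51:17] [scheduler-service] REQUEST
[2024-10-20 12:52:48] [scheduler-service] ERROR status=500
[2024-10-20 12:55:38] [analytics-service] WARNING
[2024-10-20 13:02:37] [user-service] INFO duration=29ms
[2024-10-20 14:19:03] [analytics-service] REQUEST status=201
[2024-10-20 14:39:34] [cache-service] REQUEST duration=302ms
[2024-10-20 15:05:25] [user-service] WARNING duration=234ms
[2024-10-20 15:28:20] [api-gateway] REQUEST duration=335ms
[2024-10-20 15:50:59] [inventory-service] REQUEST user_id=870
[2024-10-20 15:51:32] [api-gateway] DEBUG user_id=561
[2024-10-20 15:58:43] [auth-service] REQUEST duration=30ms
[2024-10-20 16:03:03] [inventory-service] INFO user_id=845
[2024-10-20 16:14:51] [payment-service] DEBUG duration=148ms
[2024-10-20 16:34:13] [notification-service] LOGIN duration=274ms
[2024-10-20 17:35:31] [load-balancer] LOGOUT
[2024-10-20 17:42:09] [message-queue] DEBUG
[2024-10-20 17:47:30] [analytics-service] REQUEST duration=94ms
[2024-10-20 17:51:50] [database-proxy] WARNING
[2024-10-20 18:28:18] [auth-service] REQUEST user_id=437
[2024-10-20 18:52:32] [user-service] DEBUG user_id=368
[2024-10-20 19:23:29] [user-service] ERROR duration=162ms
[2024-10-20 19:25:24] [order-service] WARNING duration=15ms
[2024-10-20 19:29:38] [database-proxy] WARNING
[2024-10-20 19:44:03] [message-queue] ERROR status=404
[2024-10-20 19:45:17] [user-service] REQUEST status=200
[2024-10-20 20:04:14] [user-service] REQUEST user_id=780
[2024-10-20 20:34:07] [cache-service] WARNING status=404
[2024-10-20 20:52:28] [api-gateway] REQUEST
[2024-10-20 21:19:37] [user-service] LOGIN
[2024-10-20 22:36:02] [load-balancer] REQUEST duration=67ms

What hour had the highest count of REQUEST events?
12

To find the peak hour:

1. Group all REQUEST events by hour
2. Count events in each hour
3. Find hour with maximum count
4. Peak hour: 12 (with 4 events)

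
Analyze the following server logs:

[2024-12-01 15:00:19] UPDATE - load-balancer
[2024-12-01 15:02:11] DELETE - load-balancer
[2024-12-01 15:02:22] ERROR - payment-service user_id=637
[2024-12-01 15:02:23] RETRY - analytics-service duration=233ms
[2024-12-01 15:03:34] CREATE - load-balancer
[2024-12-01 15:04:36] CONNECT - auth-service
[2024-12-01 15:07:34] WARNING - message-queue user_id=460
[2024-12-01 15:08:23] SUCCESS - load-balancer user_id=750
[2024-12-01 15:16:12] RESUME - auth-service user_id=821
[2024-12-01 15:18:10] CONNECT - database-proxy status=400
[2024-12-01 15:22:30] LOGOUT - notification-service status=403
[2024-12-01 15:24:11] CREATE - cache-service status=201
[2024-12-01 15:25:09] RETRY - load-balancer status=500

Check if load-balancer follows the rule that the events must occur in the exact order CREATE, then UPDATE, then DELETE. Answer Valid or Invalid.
Invalid

To validate ordering:

1. Required order: CREATE → UPDATE → DELETE
2. Rule: the events must occur in the exact order CREATE, then UPDATE, then DELETE
3. Check actual order of events for load-balancer
4. Result: Invalid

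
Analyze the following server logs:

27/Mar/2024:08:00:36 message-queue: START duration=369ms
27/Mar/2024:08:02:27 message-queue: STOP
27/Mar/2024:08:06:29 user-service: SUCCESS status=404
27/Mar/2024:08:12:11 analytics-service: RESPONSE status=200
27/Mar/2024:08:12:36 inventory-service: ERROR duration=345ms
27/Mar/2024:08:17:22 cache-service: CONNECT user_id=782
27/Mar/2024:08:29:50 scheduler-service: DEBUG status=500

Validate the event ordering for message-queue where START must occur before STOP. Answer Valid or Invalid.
Valid

To validate ordering:

1. Required order: START → STOP
2. Rule: START must occur before STOP
3. Check actual order of events for message-queue
4. Result: Valid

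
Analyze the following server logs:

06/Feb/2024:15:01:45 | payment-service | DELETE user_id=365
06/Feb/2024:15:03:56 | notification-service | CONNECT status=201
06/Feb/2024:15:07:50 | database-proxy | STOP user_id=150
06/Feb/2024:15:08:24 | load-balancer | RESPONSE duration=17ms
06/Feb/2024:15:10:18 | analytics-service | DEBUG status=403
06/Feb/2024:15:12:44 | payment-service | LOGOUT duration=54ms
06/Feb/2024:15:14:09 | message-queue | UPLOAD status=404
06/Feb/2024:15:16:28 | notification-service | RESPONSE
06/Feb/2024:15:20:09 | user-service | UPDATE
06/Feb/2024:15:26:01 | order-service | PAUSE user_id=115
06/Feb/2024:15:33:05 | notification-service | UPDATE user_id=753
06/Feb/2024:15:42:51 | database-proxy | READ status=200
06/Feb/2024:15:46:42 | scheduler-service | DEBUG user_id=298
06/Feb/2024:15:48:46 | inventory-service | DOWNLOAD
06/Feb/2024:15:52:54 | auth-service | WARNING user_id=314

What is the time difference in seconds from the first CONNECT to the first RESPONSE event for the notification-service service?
752

To find the time between events:

1. Locate the first CONNECT event for notification-service: 06/Feb/2024:15:03:56
2. Locate the first RESPONSE event for notification-service: 06/Feb/2024:15:16:28
3. Calculate the difference: 06/Feb/2024:15:16:28 - 06/Feb/2024:15:03:56 = 752 seconds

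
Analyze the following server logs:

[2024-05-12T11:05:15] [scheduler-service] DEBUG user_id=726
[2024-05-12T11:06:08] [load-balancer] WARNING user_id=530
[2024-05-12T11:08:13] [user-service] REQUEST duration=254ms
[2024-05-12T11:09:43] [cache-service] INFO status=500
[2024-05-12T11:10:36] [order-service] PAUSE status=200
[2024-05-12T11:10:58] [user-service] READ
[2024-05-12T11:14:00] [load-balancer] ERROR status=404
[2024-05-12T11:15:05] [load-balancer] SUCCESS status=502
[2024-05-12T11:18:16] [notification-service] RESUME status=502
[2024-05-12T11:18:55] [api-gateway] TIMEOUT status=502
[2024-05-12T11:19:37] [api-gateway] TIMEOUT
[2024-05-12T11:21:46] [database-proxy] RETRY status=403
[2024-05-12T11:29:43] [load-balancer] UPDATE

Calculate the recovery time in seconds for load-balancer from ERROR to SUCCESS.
65

To calculate recovery time:

1. Find ERROR event for load-balancer: 2024-05-12T11:14:00
2. Find next SUCCESS event for load-balancer: 2024-05-12T11:15:05
3. Recovery time: 2024-05-12T11:15:05 - 2024-05-12T11:14:00 = 65 seconds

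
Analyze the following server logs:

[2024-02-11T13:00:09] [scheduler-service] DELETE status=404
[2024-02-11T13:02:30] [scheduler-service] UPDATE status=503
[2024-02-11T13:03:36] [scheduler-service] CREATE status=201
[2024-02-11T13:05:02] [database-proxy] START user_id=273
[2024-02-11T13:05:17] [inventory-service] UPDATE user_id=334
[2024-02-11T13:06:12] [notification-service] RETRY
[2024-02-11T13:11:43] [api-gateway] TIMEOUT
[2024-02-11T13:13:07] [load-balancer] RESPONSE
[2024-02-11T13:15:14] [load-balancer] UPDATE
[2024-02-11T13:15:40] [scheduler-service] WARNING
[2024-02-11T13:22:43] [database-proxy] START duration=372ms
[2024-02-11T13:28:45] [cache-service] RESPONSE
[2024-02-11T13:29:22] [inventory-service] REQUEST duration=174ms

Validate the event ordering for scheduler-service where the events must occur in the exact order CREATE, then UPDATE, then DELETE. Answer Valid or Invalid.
Invalid

To validate ordering:

1. Required order: CREATE → UPDATE → DELETE
2. Rule: the events must occur in the exact order CREATE, then UPDATE, then DELETE
3. Check actual order of events for scheduler-service
4. Result: Invalid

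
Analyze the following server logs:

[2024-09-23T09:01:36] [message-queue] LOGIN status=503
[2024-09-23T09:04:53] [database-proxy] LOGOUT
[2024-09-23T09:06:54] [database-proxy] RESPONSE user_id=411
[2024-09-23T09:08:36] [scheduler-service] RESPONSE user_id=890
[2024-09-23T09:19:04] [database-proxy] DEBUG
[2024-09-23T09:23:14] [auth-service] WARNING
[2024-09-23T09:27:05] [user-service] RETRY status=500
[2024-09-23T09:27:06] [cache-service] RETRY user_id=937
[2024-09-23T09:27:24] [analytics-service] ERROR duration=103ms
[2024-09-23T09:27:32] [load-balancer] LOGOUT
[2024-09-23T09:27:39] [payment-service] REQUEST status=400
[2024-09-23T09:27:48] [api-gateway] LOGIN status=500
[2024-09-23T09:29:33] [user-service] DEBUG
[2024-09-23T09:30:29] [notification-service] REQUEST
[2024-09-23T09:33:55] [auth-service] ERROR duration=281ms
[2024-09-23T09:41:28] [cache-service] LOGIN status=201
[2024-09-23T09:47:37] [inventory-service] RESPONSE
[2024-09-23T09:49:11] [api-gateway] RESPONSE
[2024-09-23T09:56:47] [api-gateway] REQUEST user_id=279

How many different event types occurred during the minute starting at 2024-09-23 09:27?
5

To count unique event types:

1. Filter events in the minute starting at 2024-09-23 09:27
2. Extract event types from matching entries
3. Count unique types: 5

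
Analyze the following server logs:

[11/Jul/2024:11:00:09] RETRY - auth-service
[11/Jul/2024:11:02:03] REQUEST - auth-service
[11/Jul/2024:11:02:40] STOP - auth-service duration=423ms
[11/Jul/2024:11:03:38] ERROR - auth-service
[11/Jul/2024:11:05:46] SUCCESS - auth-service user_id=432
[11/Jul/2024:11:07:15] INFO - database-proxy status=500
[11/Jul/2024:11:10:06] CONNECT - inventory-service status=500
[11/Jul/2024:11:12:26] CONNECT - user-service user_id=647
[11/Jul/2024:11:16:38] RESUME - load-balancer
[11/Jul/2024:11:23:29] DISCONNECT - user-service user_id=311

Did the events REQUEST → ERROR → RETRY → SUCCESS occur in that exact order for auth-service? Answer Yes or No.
No

To verify sequence order:

1. Find all events in sequence REQUEST → ERROR → RETRY → SUCCESS for auth-service
2. Extract their timestamps
3. Check if timestamps are in ascending order
4. Result: No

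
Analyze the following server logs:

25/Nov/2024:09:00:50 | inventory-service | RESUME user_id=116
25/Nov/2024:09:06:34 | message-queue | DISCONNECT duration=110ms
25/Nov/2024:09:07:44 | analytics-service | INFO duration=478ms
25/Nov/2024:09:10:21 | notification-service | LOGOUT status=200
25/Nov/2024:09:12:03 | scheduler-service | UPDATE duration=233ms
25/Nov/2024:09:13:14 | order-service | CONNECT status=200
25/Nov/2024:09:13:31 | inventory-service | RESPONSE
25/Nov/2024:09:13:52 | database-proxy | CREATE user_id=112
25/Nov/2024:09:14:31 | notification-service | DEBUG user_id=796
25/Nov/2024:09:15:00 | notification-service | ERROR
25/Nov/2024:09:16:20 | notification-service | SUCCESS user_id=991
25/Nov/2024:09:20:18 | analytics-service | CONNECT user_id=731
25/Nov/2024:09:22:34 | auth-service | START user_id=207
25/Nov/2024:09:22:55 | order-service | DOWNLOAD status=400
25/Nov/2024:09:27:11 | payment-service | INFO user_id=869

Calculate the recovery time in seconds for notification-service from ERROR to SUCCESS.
80

To calculate recovery time:

1. Find ERROR event for notification-service: 25/Nov/2024:09:15:00
2. Find next SUCCESS event for notification-service: 25/Nov/2024:09:16:20
3. Recovery time: 25/Nov/2024:09:16:20 - 25/Nov/2024:09:15:00 = 80 seconds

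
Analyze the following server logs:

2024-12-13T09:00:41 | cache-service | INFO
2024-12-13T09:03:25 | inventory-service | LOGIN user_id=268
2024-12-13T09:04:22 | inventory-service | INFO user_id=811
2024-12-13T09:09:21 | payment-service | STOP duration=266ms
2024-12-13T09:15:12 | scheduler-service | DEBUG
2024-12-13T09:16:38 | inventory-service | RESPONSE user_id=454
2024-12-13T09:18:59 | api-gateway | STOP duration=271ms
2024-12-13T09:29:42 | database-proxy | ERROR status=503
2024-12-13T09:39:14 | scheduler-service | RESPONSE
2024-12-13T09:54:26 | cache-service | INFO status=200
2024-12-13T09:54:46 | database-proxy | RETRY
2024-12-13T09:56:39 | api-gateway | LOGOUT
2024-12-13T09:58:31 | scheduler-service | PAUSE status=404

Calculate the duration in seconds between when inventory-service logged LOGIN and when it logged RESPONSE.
793

To find the time between events:

1. Locate the first LOGIN event for inventory-service: 2024-12-13T09:03:25
2. Locate the first RESPONSE event for inventory-service: 2024-12-13T09:16:38
3. Calculate the difference: 2024-12-13T09:16:38 - 2024-12-13T09:03:25 = 793 seconds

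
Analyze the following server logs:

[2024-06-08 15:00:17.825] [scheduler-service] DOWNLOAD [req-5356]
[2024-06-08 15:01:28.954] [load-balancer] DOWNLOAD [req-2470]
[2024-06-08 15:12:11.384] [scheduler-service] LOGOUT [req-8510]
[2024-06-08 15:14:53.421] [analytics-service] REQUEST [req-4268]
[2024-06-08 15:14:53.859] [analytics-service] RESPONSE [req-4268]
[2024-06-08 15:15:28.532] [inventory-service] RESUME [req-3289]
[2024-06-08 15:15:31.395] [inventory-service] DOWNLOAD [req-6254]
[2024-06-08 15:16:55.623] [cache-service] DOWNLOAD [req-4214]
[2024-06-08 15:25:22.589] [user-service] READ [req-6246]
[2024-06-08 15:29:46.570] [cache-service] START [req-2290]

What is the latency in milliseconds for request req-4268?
438

To calculate latency:

1. Find REQUEST with id req-4268: 2024-06-08 15:14:53.421
2. Find RESPONSE with id req-4268: 2024-06-08 15:14:53.859
3. Latency: 2024-06-08 15:14:53.859 - 2024-06-08 15:14:53.421 = 438ms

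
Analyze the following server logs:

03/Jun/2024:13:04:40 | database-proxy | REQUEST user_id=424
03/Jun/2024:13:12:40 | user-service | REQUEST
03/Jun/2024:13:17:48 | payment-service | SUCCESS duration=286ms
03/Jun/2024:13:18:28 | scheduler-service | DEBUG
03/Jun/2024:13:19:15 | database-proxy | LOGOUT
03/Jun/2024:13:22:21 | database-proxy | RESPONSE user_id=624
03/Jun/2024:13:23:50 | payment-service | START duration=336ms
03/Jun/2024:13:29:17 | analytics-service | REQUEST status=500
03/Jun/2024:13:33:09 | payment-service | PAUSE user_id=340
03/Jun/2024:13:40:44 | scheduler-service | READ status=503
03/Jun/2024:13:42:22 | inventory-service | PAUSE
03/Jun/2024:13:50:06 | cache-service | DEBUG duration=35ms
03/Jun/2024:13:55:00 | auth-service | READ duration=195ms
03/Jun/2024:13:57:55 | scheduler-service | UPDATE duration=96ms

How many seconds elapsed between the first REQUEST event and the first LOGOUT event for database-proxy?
875

To find the time between events:

1. Locate the first REQUEST event for database-proxy: 03/Jun/2024:13:04:40
2. Locate the first LOGOUT event for database-proxy: 03/Jun/2024:13:19:15
3. Calculate the difference: 03/Jun/2024:13:19:15 - 03/Jun/2024:13:04:40 = 875 seconds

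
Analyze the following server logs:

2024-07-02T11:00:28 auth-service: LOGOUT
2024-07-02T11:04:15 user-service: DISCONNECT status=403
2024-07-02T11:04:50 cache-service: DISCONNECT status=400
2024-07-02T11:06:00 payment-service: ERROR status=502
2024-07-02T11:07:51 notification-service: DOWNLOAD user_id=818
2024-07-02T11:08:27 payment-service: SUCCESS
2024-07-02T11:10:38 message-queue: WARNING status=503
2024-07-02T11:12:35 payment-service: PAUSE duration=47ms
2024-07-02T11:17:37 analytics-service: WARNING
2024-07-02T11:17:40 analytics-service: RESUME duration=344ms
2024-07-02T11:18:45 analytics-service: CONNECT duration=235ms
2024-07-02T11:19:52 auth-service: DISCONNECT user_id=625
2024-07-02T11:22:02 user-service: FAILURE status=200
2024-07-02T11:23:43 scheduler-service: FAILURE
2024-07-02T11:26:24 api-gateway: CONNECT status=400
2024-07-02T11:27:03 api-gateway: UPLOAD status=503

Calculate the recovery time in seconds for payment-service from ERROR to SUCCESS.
147

To calculate recovery time:

1. Find ERROR event for payment-service: 2024-07-02T11:06:00
2. Find next SUCCESS event for payment-service: 2024-07-02T11:08:27
3. Recovery time: 2024-07-02T11:08:27 - 2024-07-02T11:06:00 = 147 seconds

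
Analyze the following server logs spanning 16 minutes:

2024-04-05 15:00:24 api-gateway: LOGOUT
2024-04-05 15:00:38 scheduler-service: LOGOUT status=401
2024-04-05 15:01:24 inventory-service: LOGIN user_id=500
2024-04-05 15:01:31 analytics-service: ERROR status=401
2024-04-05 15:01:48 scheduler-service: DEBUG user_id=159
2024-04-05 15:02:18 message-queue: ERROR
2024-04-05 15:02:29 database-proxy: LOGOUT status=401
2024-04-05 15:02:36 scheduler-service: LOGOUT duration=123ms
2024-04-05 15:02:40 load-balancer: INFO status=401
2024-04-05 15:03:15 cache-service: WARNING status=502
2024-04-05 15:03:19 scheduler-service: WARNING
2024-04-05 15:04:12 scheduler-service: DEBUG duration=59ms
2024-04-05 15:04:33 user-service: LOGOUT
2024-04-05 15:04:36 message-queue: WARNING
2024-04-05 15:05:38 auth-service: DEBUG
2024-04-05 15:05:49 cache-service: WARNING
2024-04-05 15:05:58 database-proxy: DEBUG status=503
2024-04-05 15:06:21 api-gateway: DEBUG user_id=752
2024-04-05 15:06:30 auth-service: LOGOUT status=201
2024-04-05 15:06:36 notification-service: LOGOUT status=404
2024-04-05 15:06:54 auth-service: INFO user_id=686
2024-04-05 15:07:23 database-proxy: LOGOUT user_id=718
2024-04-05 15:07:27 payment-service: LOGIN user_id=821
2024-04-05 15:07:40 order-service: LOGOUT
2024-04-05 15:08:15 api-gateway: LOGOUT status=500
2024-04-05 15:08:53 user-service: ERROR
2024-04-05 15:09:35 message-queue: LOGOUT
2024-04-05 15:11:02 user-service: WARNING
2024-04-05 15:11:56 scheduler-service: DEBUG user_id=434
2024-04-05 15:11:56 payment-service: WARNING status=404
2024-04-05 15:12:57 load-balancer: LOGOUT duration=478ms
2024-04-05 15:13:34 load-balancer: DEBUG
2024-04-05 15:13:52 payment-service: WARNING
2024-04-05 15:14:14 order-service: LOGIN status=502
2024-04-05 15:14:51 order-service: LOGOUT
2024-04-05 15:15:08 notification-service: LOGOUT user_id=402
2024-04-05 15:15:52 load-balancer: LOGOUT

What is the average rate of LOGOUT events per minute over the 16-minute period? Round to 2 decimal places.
0.94

To calculate the rate:

1. Count total LOGOUT events: 15
2. Total time period: 16 minutes
3. Rate = 15 / 16 = 0.94 events per minute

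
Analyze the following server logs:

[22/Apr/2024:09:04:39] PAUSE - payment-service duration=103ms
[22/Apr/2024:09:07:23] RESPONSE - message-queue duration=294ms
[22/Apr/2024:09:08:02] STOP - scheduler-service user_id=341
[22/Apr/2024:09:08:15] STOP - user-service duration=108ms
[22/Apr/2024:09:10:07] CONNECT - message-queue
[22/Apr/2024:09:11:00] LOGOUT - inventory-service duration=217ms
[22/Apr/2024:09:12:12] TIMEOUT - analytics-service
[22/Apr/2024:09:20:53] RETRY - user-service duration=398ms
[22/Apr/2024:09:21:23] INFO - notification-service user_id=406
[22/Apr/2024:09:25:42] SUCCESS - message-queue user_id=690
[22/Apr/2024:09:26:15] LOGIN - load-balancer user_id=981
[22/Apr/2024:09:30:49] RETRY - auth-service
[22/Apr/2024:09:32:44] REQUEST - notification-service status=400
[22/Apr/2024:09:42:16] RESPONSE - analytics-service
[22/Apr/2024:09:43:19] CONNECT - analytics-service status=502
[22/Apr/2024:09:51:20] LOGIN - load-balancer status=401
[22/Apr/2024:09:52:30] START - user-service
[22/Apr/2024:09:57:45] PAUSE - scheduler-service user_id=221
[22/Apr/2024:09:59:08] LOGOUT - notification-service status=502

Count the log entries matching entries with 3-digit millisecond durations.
5

To find matching entries:

1. Pattern to match: entries with 3-digit millisecond durations
2. Scan each log entry for the pattern
3. Count matches: 5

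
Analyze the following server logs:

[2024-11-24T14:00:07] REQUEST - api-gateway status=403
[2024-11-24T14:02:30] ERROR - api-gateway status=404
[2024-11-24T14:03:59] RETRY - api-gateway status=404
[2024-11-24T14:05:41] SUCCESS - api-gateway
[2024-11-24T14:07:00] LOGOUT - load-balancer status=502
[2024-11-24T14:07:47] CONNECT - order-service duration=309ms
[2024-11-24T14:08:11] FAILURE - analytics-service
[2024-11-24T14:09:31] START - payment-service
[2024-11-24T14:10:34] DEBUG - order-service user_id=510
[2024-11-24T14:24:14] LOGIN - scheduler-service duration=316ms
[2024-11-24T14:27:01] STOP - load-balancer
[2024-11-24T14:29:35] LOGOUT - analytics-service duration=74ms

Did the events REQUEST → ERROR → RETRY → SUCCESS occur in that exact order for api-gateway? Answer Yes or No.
Yes

To verify sequence order:

1. Find all events in sequence REQUEST → ERROR → RETRY → SUCCESS for api-gateway
2. Extract their timestamps
3. Check if timestamps are in ascending order
4. Result: Yes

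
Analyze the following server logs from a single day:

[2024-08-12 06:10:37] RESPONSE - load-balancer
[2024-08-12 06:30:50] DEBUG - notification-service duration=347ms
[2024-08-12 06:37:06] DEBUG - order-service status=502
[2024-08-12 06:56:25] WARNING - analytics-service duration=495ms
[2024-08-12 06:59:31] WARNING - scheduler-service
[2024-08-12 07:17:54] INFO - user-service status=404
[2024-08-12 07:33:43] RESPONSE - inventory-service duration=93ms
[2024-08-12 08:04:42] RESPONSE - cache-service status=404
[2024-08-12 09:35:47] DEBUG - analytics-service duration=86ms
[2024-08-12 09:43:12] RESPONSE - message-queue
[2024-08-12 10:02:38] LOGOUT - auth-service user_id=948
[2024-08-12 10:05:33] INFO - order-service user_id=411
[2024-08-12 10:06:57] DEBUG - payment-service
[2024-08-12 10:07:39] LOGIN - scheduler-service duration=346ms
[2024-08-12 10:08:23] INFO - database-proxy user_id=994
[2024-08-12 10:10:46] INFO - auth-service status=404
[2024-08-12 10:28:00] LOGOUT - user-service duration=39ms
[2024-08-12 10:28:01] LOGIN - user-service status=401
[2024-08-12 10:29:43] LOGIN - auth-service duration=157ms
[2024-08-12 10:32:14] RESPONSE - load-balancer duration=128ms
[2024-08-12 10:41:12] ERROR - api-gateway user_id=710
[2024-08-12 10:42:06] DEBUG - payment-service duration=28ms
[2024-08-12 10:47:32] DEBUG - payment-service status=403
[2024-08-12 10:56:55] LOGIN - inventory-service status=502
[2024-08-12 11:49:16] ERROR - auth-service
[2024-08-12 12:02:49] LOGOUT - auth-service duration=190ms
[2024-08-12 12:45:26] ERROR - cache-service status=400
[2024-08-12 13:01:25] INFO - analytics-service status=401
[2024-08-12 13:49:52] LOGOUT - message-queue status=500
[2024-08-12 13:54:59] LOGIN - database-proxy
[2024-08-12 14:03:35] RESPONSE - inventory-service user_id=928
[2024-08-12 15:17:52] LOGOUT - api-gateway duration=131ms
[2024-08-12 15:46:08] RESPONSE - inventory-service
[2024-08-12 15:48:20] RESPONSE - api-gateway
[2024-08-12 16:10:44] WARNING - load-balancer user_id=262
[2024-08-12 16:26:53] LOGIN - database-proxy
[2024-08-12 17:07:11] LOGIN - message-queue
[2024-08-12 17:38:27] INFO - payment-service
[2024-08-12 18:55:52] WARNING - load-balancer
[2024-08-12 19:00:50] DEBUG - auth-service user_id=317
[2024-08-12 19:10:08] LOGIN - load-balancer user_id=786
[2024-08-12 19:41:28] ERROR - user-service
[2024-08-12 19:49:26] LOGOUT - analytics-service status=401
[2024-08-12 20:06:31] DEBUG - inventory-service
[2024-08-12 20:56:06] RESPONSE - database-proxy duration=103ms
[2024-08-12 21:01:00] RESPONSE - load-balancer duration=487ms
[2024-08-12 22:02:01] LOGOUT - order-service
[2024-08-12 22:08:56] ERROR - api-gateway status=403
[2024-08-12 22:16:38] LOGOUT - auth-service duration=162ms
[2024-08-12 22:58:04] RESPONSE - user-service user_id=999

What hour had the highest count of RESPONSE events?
15

To find the peak hour:

1. Group all RESPONSE events by hour
2. Count events in each hour
3. Find hour with maximum count
4. Peak hour: 15 (with 2 events)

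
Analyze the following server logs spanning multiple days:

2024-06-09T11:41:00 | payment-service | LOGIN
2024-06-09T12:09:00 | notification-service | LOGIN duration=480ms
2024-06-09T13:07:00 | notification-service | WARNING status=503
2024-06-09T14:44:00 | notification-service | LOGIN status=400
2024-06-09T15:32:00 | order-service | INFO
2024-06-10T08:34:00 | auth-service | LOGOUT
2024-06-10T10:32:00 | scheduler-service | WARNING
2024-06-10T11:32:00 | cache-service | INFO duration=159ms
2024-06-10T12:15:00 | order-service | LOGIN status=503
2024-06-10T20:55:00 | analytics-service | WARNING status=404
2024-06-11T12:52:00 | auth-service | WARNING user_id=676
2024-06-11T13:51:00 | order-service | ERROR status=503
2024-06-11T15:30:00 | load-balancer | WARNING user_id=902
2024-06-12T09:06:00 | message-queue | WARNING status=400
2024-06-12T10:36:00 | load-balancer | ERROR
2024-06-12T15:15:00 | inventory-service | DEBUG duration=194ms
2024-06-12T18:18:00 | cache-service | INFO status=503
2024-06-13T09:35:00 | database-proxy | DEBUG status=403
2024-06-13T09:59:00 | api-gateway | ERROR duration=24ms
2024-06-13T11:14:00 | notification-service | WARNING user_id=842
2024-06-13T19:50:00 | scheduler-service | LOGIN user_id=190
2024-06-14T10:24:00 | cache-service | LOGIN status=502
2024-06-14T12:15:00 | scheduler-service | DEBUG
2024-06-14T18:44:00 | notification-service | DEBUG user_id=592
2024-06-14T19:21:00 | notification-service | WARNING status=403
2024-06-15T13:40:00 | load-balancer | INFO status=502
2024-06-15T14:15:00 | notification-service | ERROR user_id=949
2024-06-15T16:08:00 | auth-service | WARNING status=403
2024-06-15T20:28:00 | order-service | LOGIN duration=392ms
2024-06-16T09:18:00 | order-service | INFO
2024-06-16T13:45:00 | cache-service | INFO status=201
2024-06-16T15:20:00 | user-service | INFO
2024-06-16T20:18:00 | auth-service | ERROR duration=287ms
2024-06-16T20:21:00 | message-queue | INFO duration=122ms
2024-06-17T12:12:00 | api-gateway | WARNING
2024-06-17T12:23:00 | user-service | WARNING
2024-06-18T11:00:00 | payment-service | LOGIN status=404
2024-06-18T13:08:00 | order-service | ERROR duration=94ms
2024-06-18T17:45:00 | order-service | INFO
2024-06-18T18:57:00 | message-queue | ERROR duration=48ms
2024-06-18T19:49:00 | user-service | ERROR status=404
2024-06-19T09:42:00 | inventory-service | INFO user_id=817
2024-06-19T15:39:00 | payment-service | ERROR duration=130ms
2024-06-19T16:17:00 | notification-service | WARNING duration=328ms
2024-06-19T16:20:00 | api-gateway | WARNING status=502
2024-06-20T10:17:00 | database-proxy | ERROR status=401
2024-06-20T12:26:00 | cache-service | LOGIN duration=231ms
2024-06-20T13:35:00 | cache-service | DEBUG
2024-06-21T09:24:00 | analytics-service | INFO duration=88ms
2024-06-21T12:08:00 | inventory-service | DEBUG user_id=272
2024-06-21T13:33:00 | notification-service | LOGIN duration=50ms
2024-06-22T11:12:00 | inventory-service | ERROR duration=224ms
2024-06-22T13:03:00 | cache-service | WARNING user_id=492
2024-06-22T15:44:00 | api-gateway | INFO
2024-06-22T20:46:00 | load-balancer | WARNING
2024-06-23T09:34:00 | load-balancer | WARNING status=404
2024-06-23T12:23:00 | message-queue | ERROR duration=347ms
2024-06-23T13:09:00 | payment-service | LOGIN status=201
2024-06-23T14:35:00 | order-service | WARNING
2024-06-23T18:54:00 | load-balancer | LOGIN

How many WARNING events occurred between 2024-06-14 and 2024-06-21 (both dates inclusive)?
6

To filter by date range:

1. Date range: 2024-06-14 through 2024-06-21, both dates inclusive
2. Filter for WARNING events whose date falls in this range
3. Count matching events: 6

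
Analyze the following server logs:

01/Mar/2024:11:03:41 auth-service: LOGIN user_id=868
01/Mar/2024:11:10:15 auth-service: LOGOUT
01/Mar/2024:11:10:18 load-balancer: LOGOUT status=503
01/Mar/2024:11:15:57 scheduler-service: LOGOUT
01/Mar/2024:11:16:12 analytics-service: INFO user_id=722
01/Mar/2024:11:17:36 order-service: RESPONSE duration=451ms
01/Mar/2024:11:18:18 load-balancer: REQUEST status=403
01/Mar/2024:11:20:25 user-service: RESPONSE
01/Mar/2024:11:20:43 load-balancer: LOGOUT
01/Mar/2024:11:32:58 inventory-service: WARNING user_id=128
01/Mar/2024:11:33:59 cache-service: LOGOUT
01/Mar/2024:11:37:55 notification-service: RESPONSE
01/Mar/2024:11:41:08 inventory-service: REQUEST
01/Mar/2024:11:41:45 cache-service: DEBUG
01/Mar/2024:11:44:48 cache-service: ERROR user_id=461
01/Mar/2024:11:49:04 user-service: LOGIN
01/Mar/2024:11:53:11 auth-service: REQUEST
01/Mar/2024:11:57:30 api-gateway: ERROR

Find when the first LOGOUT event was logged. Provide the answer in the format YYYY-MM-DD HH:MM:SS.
2024-03-01 11:10:15

To find the first event:

1. Filter for all LOGOUT events
2. Sort by timestamp
3. Select the first one
4. Timestamp: 2024-03-01 11:10:15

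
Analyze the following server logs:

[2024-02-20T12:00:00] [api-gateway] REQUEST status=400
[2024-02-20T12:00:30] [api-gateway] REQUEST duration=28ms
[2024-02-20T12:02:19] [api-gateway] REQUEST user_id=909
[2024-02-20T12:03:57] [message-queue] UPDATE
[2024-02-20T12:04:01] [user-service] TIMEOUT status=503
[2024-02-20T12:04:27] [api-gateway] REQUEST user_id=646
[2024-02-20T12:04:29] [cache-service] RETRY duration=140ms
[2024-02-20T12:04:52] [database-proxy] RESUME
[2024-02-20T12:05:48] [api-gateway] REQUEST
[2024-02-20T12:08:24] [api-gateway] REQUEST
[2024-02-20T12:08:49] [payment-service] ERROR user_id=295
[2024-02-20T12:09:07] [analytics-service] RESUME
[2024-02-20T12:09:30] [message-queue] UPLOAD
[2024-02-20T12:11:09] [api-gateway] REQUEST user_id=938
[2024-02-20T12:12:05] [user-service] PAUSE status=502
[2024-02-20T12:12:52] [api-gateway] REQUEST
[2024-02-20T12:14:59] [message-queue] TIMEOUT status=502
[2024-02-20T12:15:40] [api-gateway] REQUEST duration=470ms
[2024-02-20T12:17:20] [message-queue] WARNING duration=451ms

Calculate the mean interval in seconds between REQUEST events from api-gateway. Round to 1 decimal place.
117.5

To calculate average interval:

1. Find all REQUEST events for api-gateway in order
2. Calculate time gaps between consecutive events
3. Compute mean of gaps: 940 / 8 = 117.5 seconds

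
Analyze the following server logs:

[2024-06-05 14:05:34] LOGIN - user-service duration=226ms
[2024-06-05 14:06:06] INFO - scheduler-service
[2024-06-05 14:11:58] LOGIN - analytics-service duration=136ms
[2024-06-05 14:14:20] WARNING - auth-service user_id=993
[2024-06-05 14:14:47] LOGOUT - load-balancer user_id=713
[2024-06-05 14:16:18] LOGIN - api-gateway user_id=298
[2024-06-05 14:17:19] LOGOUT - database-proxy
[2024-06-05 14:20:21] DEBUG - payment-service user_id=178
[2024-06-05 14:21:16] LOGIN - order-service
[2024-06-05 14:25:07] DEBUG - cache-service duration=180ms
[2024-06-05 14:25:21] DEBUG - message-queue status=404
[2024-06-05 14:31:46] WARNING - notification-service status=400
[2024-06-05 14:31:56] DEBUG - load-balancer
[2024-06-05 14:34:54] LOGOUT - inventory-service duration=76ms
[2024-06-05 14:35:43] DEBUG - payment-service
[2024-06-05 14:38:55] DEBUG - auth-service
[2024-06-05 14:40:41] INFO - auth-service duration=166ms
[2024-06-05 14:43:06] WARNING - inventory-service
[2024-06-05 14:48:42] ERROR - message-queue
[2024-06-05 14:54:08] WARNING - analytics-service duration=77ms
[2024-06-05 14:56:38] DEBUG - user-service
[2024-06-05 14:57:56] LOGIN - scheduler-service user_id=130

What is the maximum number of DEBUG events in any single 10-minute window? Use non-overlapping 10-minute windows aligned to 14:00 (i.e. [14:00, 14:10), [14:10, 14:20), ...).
3

To find the burst window:

1. Divide the log period into non-overlapping 10-minute windows starting at 14:00
2. Count DEBUG events in each window
3. Find the window with maximum count
4. Maximum events in a window: 3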